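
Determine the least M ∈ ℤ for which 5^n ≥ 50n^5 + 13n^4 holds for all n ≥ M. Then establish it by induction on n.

At n = 9: 1953125 < 3037743, so the inequality fails and M ≥ 10. We prove 5^n ≥ 50n^5 + 13n^4 for all n ≥ 10.
Base step (n = 10): 5^n = 9765625 and 50n^5 + 13n^4 = 5130000, so 9765625 ≥ 5130000.
Inductive step: assume the claim holds for n = k, so 5^k ≥ 50k^5 + 13k^4.
Then 5^(k + 1) = 5·(5^k) ≥ 5·(50k^5 + 13k^4).
Also, for k ≥ 10 we have 5·(50k^5 + 13k^4) ≥ 50(k+1)^5 + 13(k+1)^4, since 5·(50k^5 + 13k^4) − (50(k+1)^5 + 13(k+1)^4) = 200k^5 - 198k^4 - 552k^3 - 578k^2 - 302k - 63, which is nonnegative for all k ≥ 10.
Combining, 5^(k + 1) ≥ 50(k+1)^5 + 13(k+1)^4.
By induction, the statement is established for all n ≥ 10.
Hence the smallest such M is 10.

M = 10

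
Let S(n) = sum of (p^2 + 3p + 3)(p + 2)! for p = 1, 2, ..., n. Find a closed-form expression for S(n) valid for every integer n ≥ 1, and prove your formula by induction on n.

We claim S(n) = (n + 1)(n + 3)! - 6 for all n ≥ 1.
Base step (n = 1): S(1) = 42, and the closed form gives 42. They agree.
Inductive step: assume the claim holds for n = p, so S(p) = (p + 1)(p + 3)! - 6.
Then S(p+1) = S(p) + ((p^2 + 5p + 7)(p + 3)!) = ((p + 1)(p + 3)! - 6) + ((p^2 + 5p + 7)(p + 3)!).
Simplifying, S(p+1) = ((p+1) + 1)((p+1) + 3)! - 6,
which is the closed form with n = p+1.
By induction, the statement is established for all n ≥ 1.

S(n) = (n + 1)(n + 3)! - 6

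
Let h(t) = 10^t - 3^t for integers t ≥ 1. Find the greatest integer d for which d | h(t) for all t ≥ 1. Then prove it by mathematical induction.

Computing the first values: h(1) = 7 and h(2) = 91; gcd(7, 91) = 7, so d ≤ 7.
We prove 7 | 10^t - 3^t for all t ≥ 1 by induction on t.
Base step (t = 1): h(1) = 7 = 7·(1), so 7 | h(1).
Inductive step: assume the claim holds for t = m, i.e. 7 | h(m). Then
10^{m+1} − 3^{m+1} = 10·10^m − 3·3^m = 10·(10^m − 3^m) + (7)·3^m. The first term is divisible by 7 by the inductive hypothesis, and the second term (7)·3^m is divisible by 7 since 7 | 7. Hence 7 | h(m+1).
This completes the induction.
Therefore the largest such d is 7.

d = 7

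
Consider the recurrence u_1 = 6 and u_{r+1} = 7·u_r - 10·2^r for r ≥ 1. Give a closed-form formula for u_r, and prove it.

Computing the first terms: u_1 = 6, u_2 = 22, u_3 = 114. This suggests u_r = 2^(r + 1) + 2·7^(r - 1).
Base step (r = 1): the formula gives 6 = 6 = u_1.
Inductive step: assume the claim holds for r = k, so u_k = 2^(k + 1) + 2·7^(k - 1).
Then u_{k+1} = 7·u_k - 10·2^k = 7·(2^(k + 1) + 2·7^(k - 1)) - 10·2^k = 2^(k + 2) + 2·7^k = 2^((k+1) + 1) + 2·7^((k+1) - 1),
which is the claimed formula at r = k+1.
By induction, the statement is established for all r ≥ 1.

u_r = 2^(r + 1) + 2·7^(r - 1)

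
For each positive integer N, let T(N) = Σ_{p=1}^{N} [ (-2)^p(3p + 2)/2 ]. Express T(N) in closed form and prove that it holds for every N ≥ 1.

T(N) = (-2)^N(N + 1) - 1

We claim T(N) = (-2)^N(N + 1) - 1 for all N ≥ 1.
When N = 1: T(1) = -5, and the closed form gives -5. They agree.
Suppose the result is true for N = p, so T(p) = (-2)^p(p + 1) - 1.
Then T(p+1) = T(p) + ((-2)^p(-3p - 5)) = ((-2)^p(p + 1) - 1) + ((-2)^p(-3p - 5)).
Simplifying, T(p+1) = -2(-2)^p·p - 4(-2)^p - 1 = (-2)^(p+1)((p+1) + 1) - 1,
which is the closed form with N = p+1.
By the principle of mathematical induction, the result holds for all N ≥ 1.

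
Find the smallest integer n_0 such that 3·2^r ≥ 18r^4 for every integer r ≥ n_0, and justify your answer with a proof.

n_0 = 20

At r = 19: 1572864 < 2345778, so the inequality fails and n_0 ≥ 20. We prove 3·2^r ≥ 18r^4 for all r ≥ 20.
When r = 20: 3·2^r = 3145728 and 18r^4 = 2880000, so 3145728 ≥ 2880000.
For the inductive step, assume it holds for an arbitrary p ≥ 20, so 3·2^p ≥ 18p^4.
Then 3·2^(p + 1) = 2·(3·2^p) ≥ 2·(18p^4).
Also, for p ≥ 20 we have 2·(18p^4) ≥ 18(p+1)^4, since 2 ≥ (1 + 1/p)^4 for all p ≥ 20.
Combining, 3·2^(p + 1) ≥ 18(p+1)^4.
This completes the induction.
Hence the smallest such n_0 is 20.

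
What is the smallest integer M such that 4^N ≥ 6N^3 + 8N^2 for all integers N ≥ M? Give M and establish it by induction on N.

M = 5

At N = 4: 256 < 512, so the inequality fails and M ≥ 5. We prove 4^N ≥ 6N^3 + 8N^2 for all N ≥ 5.
When N = 5: 4^N = 1024 and 6N^3 + 8N^2 = 950, so 1024 ≥ 950.
Inductive step: suppose the statement holds for some p ≥ 5, so 4^p ≥ 6p^3 + 8p^2.
Then 4^(p + 1) = 4·(4^p) ≥ 4·(6p^3 + 8p^2).
Also, for p ≥ 5 we have 4·(6p^3 + 8p^2) ≥ 6(p+1)^3 + 8(p+1)^2, since 4·(6p^3 + 8p^2) − (6(p+1)^3 + 8(p+1)^2) = 18p^3 + 6p^2 - 34p - 14, which is nonnegative for all p ≥ 5.
Combining, 4^(p + 1) ≥ 6(p+1)^3 + 8(p+1)^2.
Hence, by induction on N, the claim holds for every N ≥ 5.
Hence the smallest such M is 5.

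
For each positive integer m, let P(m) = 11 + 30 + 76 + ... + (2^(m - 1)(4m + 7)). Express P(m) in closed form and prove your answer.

We claim P(m) = 2^m(4m + 3) - 3 for all m ≥ 1.
For the base case m = 1: P(1) = 11, and the closed form gives 11. They agree.
Suppose the result is true for m = k, so P(k) = 2^k(4k + 3) - 3.
Then P(k+1) = P(k) + (2^k(4k + 11)) = (2^k(4k + 3) - 3) + (2^k(4k + 11)).
Simplifying, P(k+1) = 8·2^k·k + 14·2^k - 3 = 2^(k+1)(4(k+1) + 3) - 3,
which is the closed form with m = k+1.
This completes the induction.

P(m) = 2^m(4m + 3) - 3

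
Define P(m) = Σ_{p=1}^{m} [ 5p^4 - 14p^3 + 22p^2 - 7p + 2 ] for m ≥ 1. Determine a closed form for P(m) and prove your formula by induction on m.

We claim P(m) = m(m^4 - m^3 + 2m^2 + 4m + 2) for all m ≥ 1.
Base case (m = 1): P(1) = 8, and the closed form gives 8. They agree.
For the inductive step, assume it holds for an arbitrary p ≥ 1, so P(p) = p(p^4 - p^3 + 2p^2 + 4p + 2).
Then P(p+1) = P(p) + (5p^4 + 6p^3 + 10p^2 + 15p + 8) = (p(p^4 - p^3 + 2p^2 + 4p + 2)) + (5p^4 + 6p^3 + 10p^2 + 15p + 8).
Simplifying, P(p+1) = (p + 1)(p^4 + 3p^3 + 5p^2 + 9p + 8) = (p+1)((p+1)^4 - (p+1)^3 + 2(p+1)^2 + 4(p+1) + 2),
which is the closed form with m = p+1.
This completes the induction.

P(m) = m(m^4 - m^3 + 2m^2 + 4m + 2)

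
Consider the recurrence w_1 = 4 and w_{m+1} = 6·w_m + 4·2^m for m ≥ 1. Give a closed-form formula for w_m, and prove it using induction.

w_m = -2^m + 6^m

Computing the first terms: w_1 = 4, w_2 = 32, w_3 = 208. This suggests w_m = -2^m + 6^m.
Base case (m = 1): the formula gives 4 = 4 = w_1.
Inductive step: assume the claim holds for m = p, so w_p = -2^p + 6^p.
Then w_{p+1} = 6·w_p + 4·2^p = 6·(-2^p + 6^p) + 4·2^p = -2^(p + 1) + 6^(p + 1),
which is the claimed formula at m = p+1.
By induction, the statement is established for all m ≥ 1.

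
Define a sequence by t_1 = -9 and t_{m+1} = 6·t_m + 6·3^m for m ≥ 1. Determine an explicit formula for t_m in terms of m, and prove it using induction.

t_m = -2·3^m - 3·6^(m - 1)

Computing the first terms: t_1 = -9, t_2 = -36, t_3 = -162. This suggests t_m = -2·3^m - 3·6^(m - 1).
Base case (m = 1): the formula gives -9 = -9 = t_1.
Suppose the result is true for m = p, so t_p = -2·3^p - 3·6^(p - 1).
Then t_{p+1} = 6·t_p + 6·3^p = 6·(-2·3^p - 3·6^(p - 1)) + 6·3^p = -2·3^(p + 1) - 3·6^p = -2·3^(p+1) - 3·6^((p+1) - 1),
which is the claimed formula at m = p+1.
By the principle of mathematical induction, the result holds for all m ≥ 1.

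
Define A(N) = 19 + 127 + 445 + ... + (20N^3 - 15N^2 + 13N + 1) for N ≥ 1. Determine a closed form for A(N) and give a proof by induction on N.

We claim A(N) = N(5N^3 + 5N^2 + 4N + 5) for all N ≥ 1.
Base case (N = 1): A(1) = 19, and the closed form gives 19. They agree.
For the inductive step, assume it holds for an arbitrary p ≥ 1, so A(p) = p(5p^3 + 5p^2 + 4p + 5).
Then A(p+1) = A(p) + (20p^3 + 45p^2 + 43p + 19) = (p(5p^3 + 5p^2 + 4p + 5)) + (20p^3 + 45p^2 + 43p + 19).
Simplifying, A(p+1) = (p + 1)(5p^3 + 20p^2 + 29p + 19) = (p+1)(5(p+1)^3 + 5(p+1)^2 + 4(p+1) + 5),
which is the closed form with N = p+1.
By the principle of mathematical induction, the result holds for all N ≥ 1.

A(N) = N(5N^3 + 5N^2 + 4N + 5)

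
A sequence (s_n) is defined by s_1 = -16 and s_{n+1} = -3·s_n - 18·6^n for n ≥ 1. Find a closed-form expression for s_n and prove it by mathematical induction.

s_n = -4(-3)^(n - 1) - 2·6^n

Computing the first terms: s_1 = -16, s_2 = -60, s_3 = -468. This suggests s_n = -4(-3)^(n - 1) - 2·6^n.
Base step (n = 1): the formula gives -16 = -16 = s_1.
Suppose the result is true for n = p, so s_p = -4(-3)^(p - 1) - 2·6^p.
Then s_{p+1} = -3·s_p - 18·6^p = -3·(-4(-3)^(p - 1) - 2·6^p) - 18·6^p = -4(-3)^p - 2·6^(p + 1) = -4(-3)^((p+1) - 1) - 2·6^(p+1),
which is the claimed formula at n = p+1.
By the principle of mathematical induction, the result holds for all n ≥ 1.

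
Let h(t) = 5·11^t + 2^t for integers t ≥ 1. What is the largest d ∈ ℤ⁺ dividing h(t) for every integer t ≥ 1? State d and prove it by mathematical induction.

d = 3

Computing the first values: h(1) = 57 and h(2) = 609; gcd(57, 609) = 3, so d ≤ 3.
We prove 3 | 5·11^t + 2^t for all t ≥ 1 by induction on t.
Base step (t = 1): h(1) = 57 = 3·(19), so 3 | h(1).
Inductive step: assume the claim holds for t = p, i.e. 3 | h(p). Then
h(p+1) − 11·h(p) = (5·11^(p+1) + 2^(p+1)) − 11·(5·11^p + 2^p) = (1)·2^p·(2 − 11) = (-9)·2^p. Since 3 | h(p) by the inductive hypothesis, 3 | 11·h(p); and 3 | -9 since -9 = 3·-3. Therefore 3 | h(p+1).
This completes the induction.
Therefore the largest such d is 3.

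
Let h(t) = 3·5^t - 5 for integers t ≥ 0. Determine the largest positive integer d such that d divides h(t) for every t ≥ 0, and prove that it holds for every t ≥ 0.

d = 2

Computing the first values: h(0) = -2 and h(1) = 10; gcd(-2, 10) = 2, so d ≤ 2.
We prove 2 | 3·5^t - 5 for all t ≥ 0 by induction on t.
For the base case t = 0: h(0) = -2 = 2·(-1), so 2 | h(0).
Inductive step: assume the claim holds for t = j, i.e. 2 | h(j). Then
h(j+1) = 3·5^(j+1) - 5 = 5·(3·5^j - 5) + 20 = 5·h(j) + 20. The first term is divisible by 2 by the inductive hypothesis, and 20 is divisible by 2. Hence 2 | h(j+1).
By the principle of mathematical induction, the result holds for all t ≥ 0.
Therefore the largest such d is 2.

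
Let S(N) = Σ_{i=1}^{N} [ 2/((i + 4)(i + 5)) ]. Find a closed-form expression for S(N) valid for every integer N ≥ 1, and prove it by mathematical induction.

S(N) = 2N/(5(N + 5))

We claim S(N) = 2N/(5(N + 5)) for all N ≥ 1.
When N = 1: S(1) = 1/15, and the closed form gives 1/15. They agree.
Inductive step: assume the claim holds for N = i, so S(i) = 2i/(5(i + 5)).
Then S(i+1) = S(i) + (2/((i + 5)(i + 6))) = (2i/(5(i + 5))) + (2/((i + 5)(i + 6))).
Simplifying, S(i+1) = 2(i + 1)/(5(i + 6)) = 2(i+1)/(5((i+1) + 5)),
which is the closed form with N = i+1.
Hence, by induction on N, the claim holds for every N ≥ 1.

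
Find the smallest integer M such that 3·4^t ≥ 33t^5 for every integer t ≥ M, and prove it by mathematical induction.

At t = 10: 3145728 < 3300000, so the inequality fails and M ≥ 11. We prove 3·4^t ≥ 33t^5 for all t ≥ 11.
Base step (t = 11): 3·4^t = 12582912 and 33t^5 = 5314683, so 12582912 ≥ 5314683.
Inductive step: suppose the statement holds for some k ≥ 11, so 3·4^k ≥ 33k^5.
Then 3·4^(k + 1) = 4·(3·4^k) ≥ 4·(33k^5).
Also, for k ≥ 11 we have 4·(33k^5) ≥ 33(k+1)^5, since 4 ≥ (1 + 1/k)^5 for all k ≥ 11.
Combining, 3·4^(k + 1) ≥ 33(k+1)^5.
By the principle of mathematical induction, the result holds for all t ≥ 11.
Hence the smallest such M is 11.

M = 11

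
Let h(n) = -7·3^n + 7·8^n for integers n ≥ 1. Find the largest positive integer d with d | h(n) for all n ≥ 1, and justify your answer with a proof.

d = 35

Computing the first values: h(1) = 35 and h(2) = 385; gcd(35, 385) = 35, so d ≤ 35.
We prove 35 | -7·3^n + 7·8^n for all n ≥ 1 by induction on n.
Base case (n = 1): h(1) = 35 = 35·(1), so 35 | h(1).
For the inductive step, assume it holds for an arbitrary r ≥ 1, i.e. 35 | h(r). Then
h(r+1) − 8·h(r) = (-7·3^(r+1) + 7·8^(r+1)) − 8·(-7·3^r + 7·8^r) = (-7)·3^r·(3 − 8) = (35)·3^r. Since 35 | h(r) by the inductive hypothesis, 35 | 8·h(r); and 35 | 35 since 35 = 35·1. Therefore 35 | h(r+1).
Hence, by induction on n, the claim holds for every n ≥ 1.
Therefore the largest such d is 35.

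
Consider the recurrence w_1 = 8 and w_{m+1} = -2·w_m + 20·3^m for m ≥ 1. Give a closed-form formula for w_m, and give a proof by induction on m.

w_m = -(-2)^(m + 1) + 4·3^m

Computing the first terms: w_1 = 8, w_2 = 44, w_3 = 92. This suggests w_m = -(-2)^(m + 1) + 4·3^m.
Base case (m = 1): the formula gives 8 = 8 = w_1.
For the inductive step, assume it holds for an arbitrary k ≥ 1, so w_k = -(-2)^(k + 1) + 4·3^k.
Then w_{k+1} = -2·w_k + 20·3^k = -2·(-(-2)^(k + 1) + 4·3^k) + 20·3^k = -(-2)^(k + 2) + 4·3^(k + 1) = -(-2)^((k+1) + 1) + 4·3^(k+1),
which is the claimed formula at m = k+1.
By induction, the statement is established for all m ≥ 1.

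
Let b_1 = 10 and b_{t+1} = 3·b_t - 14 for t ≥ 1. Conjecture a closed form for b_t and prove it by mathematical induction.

b_t = 3^t + 7

Computing the first terms: b_1 = 10, b_2 = 16, b_3 = 34. This suggests b_t = 3^t + 7.
When t = 1: the formula gives 10 = 10 = b_1.
Suppose the result is true for t = p, so b_p = 3^p + 7.
Then b_{p+1} = 3·b_p - 14 = 3·(3^p + 7) - 14 = 3^(p + 1) + 7,
which is the claimed formula at t = p+1.
By the principle of mathematical induction, the result holds for all t ≥ 1.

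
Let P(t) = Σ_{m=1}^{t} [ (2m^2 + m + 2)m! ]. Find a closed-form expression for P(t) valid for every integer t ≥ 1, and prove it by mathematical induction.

P(t) = (2t + 1)(t + 1)! - 1

We claim P(t) = (2t + 1)(t + 1)! - 1 for all t ≥ 1.
Base case (t = 1): P(1) = 5, and the closed form gives 5. They agree.
Inductive step: assume the claim holds for t = m, so P(m) = (2m + 1)(m + 1)! - 1.
Then P(m+1) = P(m) + ((2m^2 + 5m + 5)(m + 1)!) = ((2m + 1)(m + 1)! - 1) + ((2m^2 + 5m + 5)(m + 1)!).
Simplifying, P(m+1) = (2(m+1) + 1)((m+1) + 1)! - 1,
which is the closed form with t = m+1.
This completes the induction.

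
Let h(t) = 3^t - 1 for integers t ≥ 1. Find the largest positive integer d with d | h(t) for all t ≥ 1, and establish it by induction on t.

Computing the first values: h(1) = 2 and h(2) = 8; gcd(2, 8) = 2, so d ≤ 2.
We prove 2 | 3^t - 1 for all t ≥ 1 by induction on t.
When t = 1: h(1) = 2 = 2·(1), so 2 | h(1).
For the inductive step, assume it holds for an arbitrary r ≥ 1, i.e. 2 | h(r). Then
3^{r+1} − 1^{r+1} = 3·3^r − 1·1^r = 3·(3^r − 1^r) + (2)·1^r. The first term is divisible by 2 by the inductive hypothesis, and the second term (2)·1^r is divisible by 2 since 2 | 2. Hence 2 | h(r+1).
Hence, by induction on t, the claim holds for every t ≥ 1.
Therefore the largest such d is 2.

d = 2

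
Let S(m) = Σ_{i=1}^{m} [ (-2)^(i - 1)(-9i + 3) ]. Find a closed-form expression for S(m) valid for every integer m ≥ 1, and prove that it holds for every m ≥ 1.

We claim S(m) = 3(-2)^m·m for all m ≥ 1.
When m = 1: S(1) = -6, and the closed form gives -6. They agree.
Inductive step: suppose the statement holds for some i ≥ 1, so S(i) = 3(-2)^i·i.
Then S(i+1) = S(i) + ((-2)^i(-9i - 6)) = (3(-2)^i·i) + ((-2)^i(-9i - 6)).
Simplifying, S(i+1) = (-2)^(i + 1)(3i + 3) = 3(-2)^(i+1)·(i+1),
which is the closed form with m = i+1.
This completes the induction.

S(m) = 3(-2)^m·m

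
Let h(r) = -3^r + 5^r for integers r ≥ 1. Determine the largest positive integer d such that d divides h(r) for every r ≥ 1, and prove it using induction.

Computing the first values: h(1) = 2 and h(2) = 16; gcd(2, 16) = 2, so d ≤ 2.
We prove 2 | -3^r + 5^r for all r ≥ 1 by induction on r.
For the base case r = 1: h(1) = 2 = 2·(1), so 2 | h(1).
Inductive step: suppose the statement holds for some p ≥ 1, i.e. 2 | h(p). Then
5^{p+1} − 3^{p+1} = 5·5^p − 3·3^p = 5·(5^p − 3^p) + (2)·3^p. The first term is divisible by 2 by the inductive hypothesis, and the second term (2)·3^p is divisible by 2 since 2 | 2. Hence 2 | h(p+1).
By induction, the statement is established for all r ≥ 1.
Therefore the largest such d is 2.

d = 2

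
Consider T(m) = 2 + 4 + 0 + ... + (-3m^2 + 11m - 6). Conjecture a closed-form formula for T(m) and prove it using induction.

T(m) = -m(m^2 - 4m + 1)

We claim T(m) = -m(m^2 - 4m + 1) for all m ≥ 1.
Base step (m = 1): T(1) = 2, and the closed form gives 2. They agree.
Inductive step: assume the claim holds for m = i, so T(i) = i(-i^2 + 4i - 1).
Then T(i+1) = T(i) + (-3i^2 + 5i + 2) = (i(-i^2 + 4i - 1)) + (-3i^2 + 5i + 2).
Simplifying, T(i+1) = -(i + 1)(i^2 - 2i - 2) = -(i+1)((i+1)^2 - 4(i+1) + 1),
which is the closed form with m = i+1.
This completes the induction.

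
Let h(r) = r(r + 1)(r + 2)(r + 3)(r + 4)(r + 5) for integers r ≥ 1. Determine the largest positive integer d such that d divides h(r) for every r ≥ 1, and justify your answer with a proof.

Computing the first values: h(1) = 720 and h(2) = 5040; gcd(720, 5040) = 720, so d ≤ 720.
We prove 720 | r(r + 1)(r + 2)(r + 3)(r + 4)(r + 5) for all r ≥ 1 by induction on r.
When r = 1: h(1) = 720 = 720·(1), so 720 | h(1).
Suppose the result is true for r = i, i.e. 720 | h(i). Then
h(i+1) − h(i) = (i+1)·(i+2)·(i+3)·(i+4)·(i+5)·(i+6) − i·(i+1)·(i+2)·(i+3)·(i+4)·(i+5) = (i+1)·(i+2)·(i+3)·(i+4)·(i+5)·[(i+6) − i] = 6·(i+1)·(i+2)·(i+3)·(i+4)·(i+5). The product of 5 consecutive integers is divisible by (5)! = 120, so h(i+1) − h(i) is divisible by 6·120 = 720. By the inductive hypothesis 720 | h(i), hence 720 | h(i+1).
By induction, the statement is established for all r ≥ 1.
Therefore the largest such d is 720.

d = 720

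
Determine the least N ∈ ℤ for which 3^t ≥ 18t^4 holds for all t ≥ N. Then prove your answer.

At t = 11: 177147 < 263538, so the inequality fails and N ≥ 12. We prove 3^t ≥ 18t^4 for all t ≥ 12.
Base case (t = 12): 3^t = 531441 and 18t^4 = 373248, so 531441 ≥ 373248.
For the inductive step, assume it holds for an arbitrary p ≥ 12, so 3^p ≥ 18p^4.
Then 3^(p + 1) = 3·(3^p) ≥ 3·(18p^4).
Also, for p ≥ 12 we have 3·(18p^4) ≥ 18(p+1)^4, since 3 ≥ (1 + 1/p)^4 for all p ≥ 12.
Combining, 3^(p + 1) ≥ 18(p+1)^4.
By the principle of mathematical induction, the result holds for all t ≥ 12.
Hence the smallest such N is 12.

N = 12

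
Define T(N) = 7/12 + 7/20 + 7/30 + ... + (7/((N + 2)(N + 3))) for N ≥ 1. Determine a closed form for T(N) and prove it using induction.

T(N) = 7N/(3(N + 3))

We claim T(N) = 7N/(3(N + 3)) for all N ≥ 1.
Base step (N = 1): T(1) = 7/12, and the closed form gives 7/12. They agree.
For the inductive step, assume it holds for an arbitrary r ≥ 1, so T(r) = 7r/(3(r + 3)).
Then T(r+1) = T(r) + (7/((r + 3)(r + 4))) = (7r/(3(r + 3))) + (7/((r + 3)(r + 4))).
Simplifying, T(r+1) = 7(r + 1)/(3(r + 4)) = 7(r+1)/(3((r+1) + 3)),
which is the closed form with N = r+1.
By induction, the statement is established for all N ≥ 1.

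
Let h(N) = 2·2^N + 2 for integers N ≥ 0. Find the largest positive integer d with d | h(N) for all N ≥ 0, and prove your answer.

d = 2

Computing the first values: h(0) = 4 and h(1) = 6; gcd(4, 6) = 2, so d ≤ 2.
We prove 2 | 2·2^N + 2 for all N ≥ 0 by induction on N.
When N = 0: h(0) = 4 = 2·(2), so 2 | h(0).
Inductive step: assume the claim holds for N = m, i.e. 2 | h(m). Then
h(m+1) = 2·2^(m+1) + 2 = 2·(2·2^m + 2) - 2 = 2·h(m) - 2. The first term is divisible by 2 by the inductive hypothesis, and -2 is divisible by 2. Hence 2 | h(m+1).
By the principle of mathematical induction, the result holds for all N ≥ 0.
Therefore the largest such d is 2.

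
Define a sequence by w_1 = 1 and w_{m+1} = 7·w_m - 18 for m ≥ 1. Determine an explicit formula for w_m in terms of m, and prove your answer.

w_m = -2·7^(m - 1) + 3

Computing the first terms: w_1 = 1, w_2 = -11, w_3 = -95. This suggests w_m = -2·7^(m - 1) + 3.
When m = 1: the formula gives 1 = 1 = w_1.
Suppose the result is true for m = r, so w_r = -2·7^(r - 1) + 3.
Then w_{r+1} = 7·w_r - 18 = 7·(-2·7^(r - 1) + 3) - 18 = -2·7^r + 3 = -2·7^((r+1) - 1) + 3,
which is the claimed formula at m = r+1.
By the principle of mathematical induction, the result holds for all m ≥ 1.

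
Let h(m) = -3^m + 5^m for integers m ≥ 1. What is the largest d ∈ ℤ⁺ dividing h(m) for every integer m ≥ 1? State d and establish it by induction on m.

Computing the first values: h(1) = 2 and h(2) = 16; gcd(2, 16) = 2, so d ≤ 2.
We prove 2 | -3^m + 5^m for all m ≥ 1 by induction on m.
When m = 1: h(1) = 2 = 2·(1), so 2 | h(1).
Inductive step: assume the claim holds for m = p, i.e. 2 | h(p). Then
5^{p+1} − 3^{p+1} = 5·5^p − 3·3^p = 5·(5^p − 3^p) + (2)·3^p. The first term is divisible by 2 by the inductive hypothesis, and the second term (2)·3^p is divisible by 2 since 2 | 2. Hence 2 | h(p+1).
This completes the induction.
Therefore the largest such d is 2.

d = 2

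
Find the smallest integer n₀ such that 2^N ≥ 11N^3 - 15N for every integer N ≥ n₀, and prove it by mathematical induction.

n₀ = 16

At N = 15: 32768 < 36900, so the inequality fails and n₀ ≥ 16. We prove 2^N ≥ 11N^3 - 15N for all N ≥ 16.
For the base case N = 16: 2^N = 65536 and 11N^3 - 15N = 44816, so 65536 ≥ 44816.
Inductive step: assume the claim holds for N = k, so 2^k ≥ 11k^3 - 15k.
Then 2^(k + 1) = 2·(2^k) ≥ 2·(11k^3 - 15k).
Also, for k ≥ 16 we have 2·(11k^3 - 15k) ≥ 11(k+1)^3 - 15(k+1), since 2·(11k^3 - 15k) − (11(k+1)^3 - 15(k+1)) = 11k^3 - 33k^2 - 48k + 4, which is nonnegative for all k ≥ 16.
Combining, 2^(k + 1) ≥ 11(k+1)^3 - 15(k+1).
This completes the induction.
Hence the smallest such n₀ is 16.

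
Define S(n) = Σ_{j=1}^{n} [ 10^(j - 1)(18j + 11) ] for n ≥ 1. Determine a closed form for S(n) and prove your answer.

We claim S(n) = 10^n(2n + 1) - 1 for all n ≥ 1.
When n = 1: S(1) = 29, and the closed form gives 29. They agree.
Suppose the result is true for n = j, so S(j) = 10^j(2j + 1) - 1.
Then S(j+1) = S(j) + (10^j(18j + 29)) = (10^j(2j + 1) - 1) + (10^j(18j + 29)).
Simplifying, S(j+1) = 20·10^j·j + 30·10^j - 1 = 10^(j+1)(2(j+1) + 1) - 1,
which is the closed form with n = j+1.
By the principle of mathematical induction, the result holds for all n ≥ 1.

S(n) = 10^n(2n + 1) - 1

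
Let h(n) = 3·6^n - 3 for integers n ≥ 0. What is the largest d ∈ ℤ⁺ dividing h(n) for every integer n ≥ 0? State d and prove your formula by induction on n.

Computing the first values: h(0) = 0 and h(1) = 15; gcd(0, 15) = 15, so d ≤ 15.
We prove 15 | 3·6^n - 3 for all n ≥ 0 by induction on n.
Base case (n = 0): h(0) = 0 = 15·(0), so 15 | h(0).
Inductive step: assume the claim holds for n = k, i.e. 15 | h(k). Then
h(k+1) = 3·6^(k+1) - 3 = 6·(3·6^k - 3) + 15 = 6·h(k) + 15. The first term is divisible by 15 by the inductive hypothesis, and 15 is divisible by 15. Hence 15 | h(k+1).
Hence, by induction on n, the claim holds for every n ≥ 0.
Therefore the largest such d is 15.

d = 15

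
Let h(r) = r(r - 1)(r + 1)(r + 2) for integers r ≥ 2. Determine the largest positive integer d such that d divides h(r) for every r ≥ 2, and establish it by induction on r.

Computing the first values: h(2) = 24 and h(3) = 120; gcd(24, 120) = 24, so d ≤ 24.
We prove 24 | r(r - 1)(r + 1)(r + 2) for all r ≥ 2 by induction on r.
When r = 2: h(2) = 24 = 24·(1), so 24 | h(2).
Inductive step: suppose the statement holds for some i ≥ 2, i.e. 24 | h(i). Then
h(i+1) − h(i) = i·(i+1)·(i+2)·(i+3) − (i-1)·i·(i+1)·(i+2) = i·(i+1)·(i+2)·[(i+3) − (i-1)] = 4·i·(i+1)·(i+2). The product of 3 consecutive integers is divisible by (3)! = 6, so h(i+1) − h(i) is divisible by 4·6 = 24. By the inductive hypothesis 24 | h(i), hence 24 | h(i+1).
By induction, the statement is established for all r ≥ 2.
Therefore the largest such d is 24.

d = 24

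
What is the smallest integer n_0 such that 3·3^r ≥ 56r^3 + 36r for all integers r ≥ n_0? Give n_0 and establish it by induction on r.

At r = 8: 19683 < 28960, so the inequality fails and n_0 ≥ 9. We prove 3·3^r ≥ 56r^3 + 36r for all r ≥ 9.
For the base case r = 9: 3·3^r = 59049 and 56r^3 + 36r = 41148, so 59049 ≥ 41148.
Inductive step: assume the claim holds for r = m, so 3·3^m ≥ 56m^3 + 36m.
Then 3·3^(m + 1) = 3·(3·3^m) ≥ 3·(56m^3 + 36m).
Also, for m ≥ 9 we have 3·(56m^3 + 36m) ≥ 56(m+1)^3 + 36(m+1), since 3·(56m^3 + 36m) − (56(m+1)^3 + 36(m+1)) = 112m^3 - 168m^2 - 96m - 92, which is nonnegative for all m ≥ 9.
Combining, 3·3^(m + 1) ≥ 56(m+1)^3 + 36(m+1).
By the principle of mathematical induction, the result holds for all r ≥ 9.
Hence the smallest such n_0 is 9.

n_0 = 9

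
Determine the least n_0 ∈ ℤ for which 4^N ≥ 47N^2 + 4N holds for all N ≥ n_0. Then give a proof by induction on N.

At N = 5: 1024 < 1195, so the inequality fails and n_0 ≥ 6. We prove 4^N ≥ 47N^2 + 4N for all N ≥ 6.
Base case (N = 6): 4^N = 4096 and 47N^2 + 4N = 1716, so 4096 ≥ 1716.
Inductive step: suppose the statement holds for some k ≥ 6, so 4^k ≥ 47k^2 + 4k.
Then 4^(k + 1) = 4·(4^k) ≥ 4·(47k^2 + 4k).
Also, for k ≥ 6 we have 4·(47k^2 + 4k) ≥ 47(k+1)^2 + 4(k+1), since 4·(47k^2 + 4k) − (47(k+1)^2 + 4(k+1)) = 141k^2 - 82k - 51, which is nonnegative for all k ≥ 6.
Combining, 4^(k + 1) ≥ 47(k+1)^2 + 4(k+1).
By induction, the statement is established for all N ≥ 6.
Hence the smallest such n_0 is 6.

n_0 = 6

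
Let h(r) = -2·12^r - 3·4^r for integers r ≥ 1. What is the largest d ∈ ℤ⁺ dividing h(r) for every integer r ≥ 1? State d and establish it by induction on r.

Computing the first values: h(1) = -36 and h(2) = -336; gcd(-36, -336) = 12, so d ≤ 12.
We prove 12 | -2·12^r - 3·4^r for all r ≥ 1 by induction on r.
Base case (r = 1): h(1) = -36 = 12·(-3), so 12 | h(1).
Inductive step: suppose the statement holds for some p ≥ 1, i.e. 12 | h(p). Then
h(p+1) − 12·h(p) = (-2·12^(p+1) - 3·4^(p+1)) − 12·(-2·12^p - 3·4^p) = (-3)·4^p·(4 − 12) = (24)·4^p. Since 12 | h(p) by the inductive hypothesis, 12 | 12·h(p); and 12 | 24 since 24 = 12·2. Therefore 12 | h(p+1).
By the principle of mathematical induction, the result holds for all r ≥ 1.
Therefore the largest such d is 12.

d = 12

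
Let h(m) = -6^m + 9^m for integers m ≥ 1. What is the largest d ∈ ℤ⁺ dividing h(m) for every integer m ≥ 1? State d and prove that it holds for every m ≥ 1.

d = 3

Computing the first values: h(1) = 3 and h(2) = 45; gcd(3, 45) = 3, so d ≤ 3.
We prove 3 | -6^m + 9^m for all m ≥ 1 by induction on m.
Base case (m = 1): h(1) = 3 = 3·(1), so 3 | h(1).
Inductive step: assume the claim holds for m = p, i.e. 3 | h(p). Then
9^{p+1} − 6^{p+1} = 9·9^p − 6·6^p = 9·(9^p − 6^p) + (3)·6^p. The first term is divisible by 3 by the inductive hypothesis, and the second term (3)·6^p is divisible by 3 since 3 | 3. Hence 3 | h(p+1).
Hence, by induction on m, the claim holds for every m ≥ 1.
Therefore the largest such d is 3.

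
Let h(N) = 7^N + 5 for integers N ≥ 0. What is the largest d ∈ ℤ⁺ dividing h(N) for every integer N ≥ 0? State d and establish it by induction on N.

Computing the first values: h(0) = 6 and h(1) = 12; gcd(6, 12) = 6, so d ≤ 6.
We prove 6 | 7^N + 5 for all N ≥ 0 by induction on N.
When N = 0: h(0) = 6 = 6·(1), so 6 | h(0).
Inductive step: assume the claim holds for N = k, i.e. 6 | h(k). Then
h(k+1) = 7^(k+1) + 5 = 7·(7^k + 5) - 30 = 7·h(k) - 30. The first term is divisible by 6 by the inductive hypothesis, and -30 is divisible by 6. Hence 6 | h(k+1).
Hence, by induction on N, the claim holds for every N ≥ 0.
Therefore the largest such d is 6.

d = 6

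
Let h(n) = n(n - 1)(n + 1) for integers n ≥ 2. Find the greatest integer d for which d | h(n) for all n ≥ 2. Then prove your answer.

Computing the first values: h(2) = 6 and h(3) = 24; gcd(6, 24) = 6, so d ≤ 6.
We prove 6 | n(n - 1)(n + 1) for all n ≥ 2 by induction on n.
Base step (n = 2): h(2) = 6 = 6·(1), so 6 | h(2).
For the inductive step, assume it holds for an arbitrary k ≥ 2, i.e. 6 | h(k). Then
h(k+1) − h(k) = k·(k+1)·(k+2) − (k-1)·k·(k+1) = k·(k+1)·[(k+2) − (k-1)] = 3·k·(k+1). The product of 2 consecutive integers is divisible by (2)! = 2, so h(k+1) − h(k) is divisible by 3·2 = 6. By the inductive hypothesis 6 | h(k), hence 6 | h(k+1).
This completes the induction.
Therefore the largest such d is 6.

d = 6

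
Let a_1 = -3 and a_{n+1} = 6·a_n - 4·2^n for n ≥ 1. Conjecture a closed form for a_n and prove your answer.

a_n = 2^n - 5·6^(n - 1)

Computing the first terms: a_1 = -3, a_2 = -26, a_3 = -172. This suggests a_n = 2^n - 5·6^(n - 1).
When n = 1: the formula gives -3 = -3 = a_1.
Suppose the result is true for n = r, so a_r = 2^r - 5·6^(r - 1).
Then a_{r+1} = 6·a_r - 4·2^r = 6·(2^r - 5·6^(r - 1)) - 4·2^r = 2^(r + 1) - 5·6^r = 2^(r+1) - 5·6^((r+1) - 1),
which is the claimed formula at n = r+1.
By induction, the statement is established for all n ≥ 1.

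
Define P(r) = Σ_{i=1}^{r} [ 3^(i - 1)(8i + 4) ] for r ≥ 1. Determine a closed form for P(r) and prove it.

P(r) = 4·3^r·r

We claim P(r) = 4·3^r·r for all r ≥ 1.
Base case (r = 1): P(1) = 12, and the closed form gives 12. They agree.
Suppose the result is true for r = i, so P(i) = 4·3^i·i.
Then P(i+1) = P(i) + (3^i(8i + 12)) = (4·3^i·i) + (3^i(8i + 12)).
Simplifying, P(i+1) = 12·3^i(i + 1) = 4·3^(i+1)·(i+1),
which is the closed form with r = i+1.
This completes the induction.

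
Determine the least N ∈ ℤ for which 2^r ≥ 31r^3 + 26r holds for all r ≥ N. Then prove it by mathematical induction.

N = 18

At r = 17: 131072 < 152745, so the inequality fails and N ≥ 18. We prove 2^r ≥ 31r^3 + 26r for all r ≥ 18.
When r = 18: 2^r = 262144 and 31r^3 + 26r = 181260, so 262144 ≥ 181260.
Inductive step: suppose the statement holds for some p ≥ 18, so 2^p ≥ 31p^3 + 26p.
Then 2^(p + 1) = 2·(2^p) ≥ 2·(31p^3 + 26p).
Also, for p ≥ 18 we have 2·(31p^3 + 26p) ≥ 31(p+1)^3 + 26(p+1), since 2·(31p^3 + 26p) − (31(p+1)^3 + 26(p+1)) = 31p^3 - 93p^2 - 67p - 57, which is nonnegative for all p ≥ 18.
Combining, 2^(p + 1) ≥ 31(p+1)^3 + 26(p+1).
By induction, the statement is established for all r ≥ 18.
Hence the smallest such N is 18.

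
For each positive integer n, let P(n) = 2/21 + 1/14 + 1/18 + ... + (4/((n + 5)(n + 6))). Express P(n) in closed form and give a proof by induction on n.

P(n) = 2n/(3(n + 6))

We claim P(n) = 2n/(3(n + 6)) for all n ≥ 1.
For the base case n = 1: P(1) = 2/21, and the closed form gives 2/21. They agree.
Inductive step: assume the claim holds for n = j, so P(j) = 2j/(3(j + 6)).
Then P(j+1) = P(j) + (4/((j + 6)(j + 7))) = (2j/(3(j + 6))) + (4/((j + 6)(j + 7))).
Simplifying, P(j+1) = 2(j + 1)/(3(j + 7)) = 2(j+1)/(3((j+1) + 6)),
which is the closed form with n = j+1.
This completes the induction.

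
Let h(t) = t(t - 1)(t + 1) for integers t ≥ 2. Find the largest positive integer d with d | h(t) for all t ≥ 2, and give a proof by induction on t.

d = 6

Computing the first values: h(2) = 6 and h(3) = 24; gcd(6, 24) = 6, so d ≤ 6.
We prove 6 | t(t - 1)(t + 1) for all t ≥ 2 by induction on t.
Base case (t = 2): h(2) = 6 = 6·(1), so 6 | h(2).
Inductive step: suppose the statement holds for some r ≥ 2, i.e. 6 | h(r). Then
h(r+1) − h(r) = r·(r+1)·(r+2) − (r-1)·r·(r+1) = r·(r+1)·[(r+2) − (r-1)] = 3·r·(r+1). The product of 2 consecutive integers is divisible by (2)! = 2, so h(r+1) − h(r) is divisible by 3·2 = 6. By the inductive hypothesis 6 | h(r), hence 6 | h(r+1).
Hence, by induction on t, the claim holds for every t ≥ 2.
Therefore the largest such d is 6.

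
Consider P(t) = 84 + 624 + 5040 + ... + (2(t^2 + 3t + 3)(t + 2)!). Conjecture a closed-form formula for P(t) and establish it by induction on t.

P(t) = (2t + 2)(t + 3)! - 12

We claim P(t) = (2t + 2)(t + 3)! - 12 for all t ≥ 1.
For the base case t = 1: P(1) = 84, and the closed form gives 84. They agree.
For the inductive step, assume it holds for an arbitrary p ≥ 1, so P(p) = (2p + 2)(p + 3)! - 12.
Then P(p+1) = P(p) + (2(p^2 + 5p + 7)(p + 3)!) = ((2p + 2)(p + 3)! - 12) + (2(p^2 + 5p + 7)(p + 3)!).
Simplifying, P(p+1) = (2(p+1) + 2)((p+1) + 3)! - 12,
which is the closed form with t = p+1.
By induction, the statement is established for all t ≥ 1.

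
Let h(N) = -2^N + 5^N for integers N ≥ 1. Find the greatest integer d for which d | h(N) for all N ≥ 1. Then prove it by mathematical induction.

Computing the first values: h(1) = 3 and h(2) = 21; gcd(3, 21) = 3, so d ≤ 3.
We prove 3 | -2^N + 5^N for all N ≥ 1 by induction on N.
Base case (N = 1): h(1) = 3 = 3·(1), so 3 | h(1).
Inductive step: suppose the statement holds for some r ≥ 1, i.e. 3 | h(r). Then
5^{r+1} − 2^{r+1} = 5·5^r − 2·2^r = 5·(5^r − 2^r) + (3)·2^r. The first term is divisible by 3 by the inductive hypothesis, and the second term (3)·2^r is divisible by 3 since 3 | 3. Hence 3 | h(r+1).
This completes the induction.
Therefore the largest such d is 3.

d = 3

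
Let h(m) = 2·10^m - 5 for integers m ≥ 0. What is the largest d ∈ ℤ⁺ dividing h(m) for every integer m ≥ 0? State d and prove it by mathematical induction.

Computing the first values: h(0) = -3 and h(1) = 15; gcd(-3, 15) = 3, so d ≤ 3.
We prove 3 | 2·10^m - 5 for all m ≥ 0 by induction on m.
Base step (m = 0): h(0) = -3 = 3·(-1), so 3 | h(0).
Inductive step: assume the claim holds for m = p, i.e. 3 | h(p). Then
h(p+1) = 2·10^(p+1) - 5 = 10·(2·10^p - 5) + 45 = 10·h(p) + 45. The first term is divisible by 3 by the inductive hypothesis, and 45 is divisible by 3. Hence 3 | h(p+1).
By induction, the statement is established for all m ≥ 0.
Therefore the largest such d is 3.

d = 3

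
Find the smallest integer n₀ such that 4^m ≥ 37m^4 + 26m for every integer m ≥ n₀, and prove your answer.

At m = 8: 65536 < 151760, so the inequality fails and n₀ ≥ 9. We prove 4^m ≥ 37m^4 + 26m for all m ≥ 9.
When m = 9: 4^m = 262144 and 37m^4 + 26m = 242991, so 262144 ≥ 242991.
Inductive step: suppose the statement holds for some k ≥ 9, so 4^k ≥ 37k^4 + 26k.
Then 4^(k + 1) = 4·(4^k) ≥ 4·(37k^4 + 26k).
Also, for k ≥ 9 we have 4·(37k^4 + 26k) ≥ 37(k+1)^4 + 26(k+1), since 4·(37k^4 + 26k) − (37(k+1)^4 + 26(k+1)) = 111k^4 - 148k^3 - 222k^2 - 70k - 63, which is nonnegative for all k ≥ 9.
Combining, 4^(k + 1) ≥ 37(k+1)^4 + 26(k+1).
This completes the induction.
Hence the smallest such n₀ is 9.

n₀ = 9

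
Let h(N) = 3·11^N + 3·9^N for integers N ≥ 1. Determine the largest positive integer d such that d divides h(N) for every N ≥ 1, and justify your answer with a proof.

d = 6

Computing the first values: h(1) = 60 and h(2) = 606; gcd(60, 606) = 6, so d ≤ 6.
We prove 6 | 3·11^N + 3·9^N for all N ≥ 1 by induction on N.
For the base case N = 1: h(1) = 60 = 6·(10), so 6 | h(1).
Suppose the result is true for N = m, i.e. 6 | h(m). Then
h(m+1) − 11·h(m) = (3·11^(m+1) + 3·9^(m+1)) − 11·(3·11^m + 3·9^m) = (3)·9^m·(9 − 11) = (-6)·9^m. Since 6 | h(m) by the inductive hypothesis, 6 | 11·h(m); and 6 | -6 since -6 = 6·-1. Therefore 6 | h(m+1).
Hence, by induction on N, the claim holds for every N ≥ 1.
Therefore the largest such d is 6.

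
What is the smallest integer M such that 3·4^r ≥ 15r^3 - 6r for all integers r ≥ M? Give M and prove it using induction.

At r = 4: 768 < 936, so the inequality fails and M ≥ 5. We prove 3·4^r ≥ 15r^3 - 6r for all r ≥ 5.
When r = 5: 3·4^r = 3072 and 15r^3 - 6r = 1845, so 3072 ≥ 1845.
Suppose the result is true for r = m, so 3·4^m ≥ 15m^3 - 6m.
Then 3·4^(m + 1) = 4·(3·4^m) ≥ 4·(15m^3 - 6m).
Also, for m ≥ 5 we have 4·(15m^3 - 6m) ≥ 15(m+1)^3 - 6(m+1), since 4·(15m^3 - 6m) − (15(m+1)^3 - 6(m+1)) = 45m^3 - 45m^2 - 63m - 9, which is nonnegative for all m ≥ 5.
Combining, 3·4^(m + 1) ≥ 15(m+1)^3 - 6(m+1).
This completes the induction.
Hence the smallest such M is 5.

M = 5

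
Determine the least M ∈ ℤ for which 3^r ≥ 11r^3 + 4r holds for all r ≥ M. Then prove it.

M = 8

At r = 7: 2187 < 3801, so the inequality fails and M ≥ 8. We prove 3^r ≥ 11r^3 + 4r for all r ≥ 8.
Base case (r = 8): 3^r = 6561 and 11r^3 + 4r = 5664, so 6561 ≥ 5664.
Suppose the result is true for r = i, so 3^i ≥ 11i^3 + 4i.
Then 3^(i + 1) = 3·(3^i) ≥ 3·(11i^3 + 4i).
Also, for i ≥ 8 we have 3·(11i^3 + 4i) ≥ 11(i+1)^3 + 4(i+1), since 3·(11i^3 + 4i) − (11(i+1)^3 + 4(i+1)) = 22i^3 - 33i^2 - 25i - 15, which is nonnegative for all i ≥ 8.
Combining, 3^(i + 1) ≥ 11(i+1)^3 + 4(i+1).
By the principle of mathematical induction, the result holds for all r ≥ 8.
Hence the smallest such M is 8.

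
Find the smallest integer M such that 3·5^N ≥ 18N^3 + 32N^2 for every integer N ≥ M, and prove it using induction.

At N = 3: 375 < 774, so the inequality fails and M ≥ 4. We prove 3·5^N ≥ 18N^3 + 32N^2 for all N ≥ 4.
For the base case N = 4: 3·5^N = 1875 and 18N^3 + 32N^2 = 1664, so 1875 ≥ 1664.
Inductive step: assume the claim holds for N = i, so 3·5^i ≥ 18i^3 + 32i^2.
Then 3·5^(i + 1) = 5·(3·5^i) ≥ 5·(18i^3 + 32i^2).
Also, for i ≥ 4 we have 5·(18i^3 + 32i^2) ≥ 18(i+1)^3 + 32(i+1)^2, since 5·(18i^3 + 32i^2) − (18(i+1)^3 + 32(i+1)^2) = 72i^3 + 74i^2 - 118i - 50, which is nonnegative for all i ≥ 4.
Combining, 3·5^(i + 1) ≥ 18(i+1)^3 + 32(i+1)^2.
By the principle of mathematical induction, the result holds for all N ≥ 4.
Hence the smallest such M is 4.

M = 4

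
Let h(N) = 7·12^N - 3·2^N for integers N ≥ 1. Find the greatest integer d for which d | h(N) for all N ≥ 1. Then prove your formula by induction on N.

d = 6

Computing the first values: h(1) = 78 and h(2) = 996; gcd(78, 996) = 6, so d ≤ 6.
We prove 6 | 7·12^N - 3·2^N for all N ≥ 1 by induction on N.
Base case (N = 1): h(1) = 78 = 6·(13), so 6 | h(1).
Inductive step: suppose the statement holds for some p ≥ 1, i.e. 6 | h(p). Then
h(p+1) − 12·h(p) = (7·12^(p+1) - 3·2^(p+1)) − 12·(7·12^p - 3·2^p) = (-3)·2^p·(2 − 12) = (30)·2^p. Since 6 | h(p) by the inductive hypothesis, 6 | 12·h(p); and 6 | 30 since 30 = 6·5. Therefore 6 | h(p+1).
By the principle of mathematical induction, the result holds for all N ≥ 1.
Therefore the largest such d is 6.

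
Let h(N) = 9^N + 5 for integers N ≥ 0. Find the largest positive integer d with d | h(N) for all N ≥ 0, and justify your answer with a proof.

d = 2

Computing the first values: h(0) = 6 and h(1) = 14; gcd(6, 14) = 2, so d ≤ 2.
We prove 2 | 9^N + 5 for all N ≥ 0 by induction on N.
When N = 0: h(0) = 6 = 2·(3), so 2 | h(0).
Inductive step: assume the claim holds for N = i, i.e. 2 | h(i). Then
h(i+1) = 9^(i+1) + 5 = 9·(9^i + 5) - 40 = 9·h(i) - 40. The first term is divisible by 2 by the inductive hypothesis, and -40 is divisible by 2. Hence 2 | h(i+1).
By induction, the statement is established for all N ≥ 0.
Therefore the largest such d is 2.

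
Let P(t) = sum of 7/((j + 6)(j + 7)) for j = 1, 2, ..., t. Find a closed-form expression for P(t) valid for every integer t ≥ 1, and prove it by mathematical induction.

We claim P(t) = t/(t + 7) for all t ≥ 1.
When t = 1: P(1) = 1/8, and the closed form gives 1/8. They agree.
Inductive step: assume the claim holds for t = j, so P(j) = j/(j + 7).
Then P(j+1) = P(j) + (7/((j + 7)(j + 8))) = (j/(j + 7)) + (7/((j + 7)(j + 8))).
Simplifying, P(j+1) = (j + 1)/(j + 8) = (j+1)/((j+1) + 7),
which is the closed form with t = j+1.
This completes the induction.

P(t) = t/(t + 7)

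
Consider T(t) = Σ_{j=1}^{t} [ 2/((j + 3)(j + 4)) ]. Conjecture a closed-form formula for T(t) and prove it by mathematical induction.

T(t) = t/(2(t + 4))

We claim T(t) = t/(2(t + 4)) for all t ≥ 1.
For the base case t = 1: T(1) = 1/10, and the closed form gives 1/10. They agree.
Inductive step: suppose the statement holds for some j ≥ 1, so T(j) = j/(2(j + 4)).
Then T(j+1) = T(j) + (2/((j + 4)(j + 5))) = (j/(2(j + 4))) + (2/((j + 4)(j + 5))).
Simplifying, T(j+1) = (j + 1)/(2(j + 5)) = (j+1)/(2((j+1) + 4)),
which is the closed form with t = j+1.
By the principle of mathematical induction, the result holds for all t ≥ 1.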